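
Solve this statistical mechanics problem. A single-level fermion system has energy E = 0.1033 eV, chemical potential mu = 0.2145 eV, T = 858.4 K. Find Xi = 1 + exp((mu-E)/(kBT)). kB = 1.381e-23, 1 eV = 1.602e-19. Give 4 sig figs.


Step 1: (mu - E) = 0.2145 - 0.1033 = 0.1112 eV
Step 2: x = (mu-E)*eV/(kB*T) = 0.1112*1.602e-19/(1.381e-23*858.4) = 1.503
Step 3: exp(x) = 4.494
Step 4: Xi = 1 + 4.494 = 5.494

5.494


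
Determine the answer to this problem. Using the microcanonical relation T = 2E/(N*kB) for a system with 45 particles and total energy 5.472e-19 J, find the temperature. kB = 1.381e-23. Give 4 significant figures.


Step 1: Numerator = 2*E = 2*5.472e-19 = 1.094e-18 J
Step 2: Denominator = N*kB = 45*1.381e-23 = 6.215e-22
Step 3: T = 1.094e-18 / 6.215e-22 = 1761 K

1761


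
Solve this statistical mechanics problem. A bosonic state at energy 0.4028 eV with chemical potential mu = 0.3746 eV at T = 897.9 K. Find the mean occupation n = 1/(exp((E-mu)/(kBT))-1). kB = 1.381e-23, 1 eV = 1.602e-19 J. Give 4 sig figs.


Step 1: (E - mu) = 0.0282 eV
Step 2: x = (E-mu)*eV/(kB*T) = 0.0282*1.602e-19/(1.381e-23*897.9) = 0.3643
Step 3: exp(x) = 1.44
Step 4: n = 1/(exp(x)-1) = 2.275

2.275


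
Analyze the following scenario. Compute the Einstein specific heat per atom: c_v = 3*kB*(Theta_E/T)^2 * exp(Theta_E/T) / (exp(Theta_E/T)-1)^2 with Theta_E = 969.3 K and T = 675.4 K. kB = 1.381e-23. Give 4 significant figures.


Step 1: x = Theta_E/T = 969.3/675.4 = 1.435
Step 2: x^2 = 2.06
Step 3: exp(x) = 4.2
Step 4: c_v = 3*1.381e-23*2.06*4.2/(4.2-1)^2 = 3.5e-23

3.5e-23


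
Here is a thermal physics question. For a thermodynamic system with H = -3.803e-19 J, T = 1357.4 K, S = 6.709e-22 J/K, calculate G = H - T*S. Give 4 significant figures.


Step 1: T*S = 1357.4 * 6.709e-22 = 9.107e-19 J
Step 2: G = H - T*S = -3.803e-19 - 9.107e-19
Step 3: G = -1.291e-18 J

-1.291e-18


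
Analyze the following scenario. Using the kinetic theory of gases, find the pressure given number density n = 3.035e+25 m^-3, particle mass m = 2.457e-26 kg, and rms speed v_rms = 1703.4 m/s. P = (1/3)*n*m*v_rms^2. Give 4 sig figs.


Step 1: v_rms^2 = 1703.4^2 = 2.902e+06
Step 2: n*m = 3.035e+25*2.457e-26 = 0.7457
Step 3: P = (1/3)*0.7457*2.902e+06 = 7.212e+05 Pa

7.212e+05


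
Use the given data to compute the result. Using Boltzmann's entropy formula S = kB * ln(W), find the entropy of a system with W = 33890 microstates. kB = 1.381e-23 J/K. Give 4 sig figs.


Step 1: ln(W) = ln(33890) = 10.43
Step 2: S = kB * ln(W) = 1.381e-23 * 10.43
Step 3: S = 1.441e-22 J/K

1.441e-22


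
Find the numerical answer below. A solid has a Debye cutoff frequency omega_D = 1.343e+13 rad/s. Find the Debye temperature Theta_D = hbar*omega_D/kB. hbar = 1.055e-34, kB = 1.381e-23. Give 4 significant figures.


Step 1: hbar*omega_D = 1.055e-34 * 1.343e+13 = 1.417e-21 J
Step 2: Theta_D = 1.417e-21 / 1.381e-23
Step 3: Theta_D = 102.6 K

102.6


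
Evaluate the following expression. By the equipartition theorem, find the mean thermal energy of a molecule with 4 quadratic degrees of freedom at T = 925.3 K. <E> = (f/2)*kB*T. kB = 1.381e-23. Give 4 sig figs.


Step 1: f/2 = 4/2 = 2
Step 2: kB*T = 1.381e-23 * 925.3 = 1.278e-20
Step 3: <E> = 2 * 1.278e-20 = 2.556e-20 J

2.556e-20


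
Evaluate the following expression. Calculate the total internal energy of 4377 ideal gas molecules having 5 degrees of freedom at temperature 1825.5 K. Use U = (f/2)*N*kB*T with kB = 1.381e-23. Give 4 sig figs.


Step 1: f/2 = 5/2 = 2.5
Step 2: N*kB*T = 4377*1.381e-23*1825.5 = 1.103e-16
Step 3: U = 2.5 * 1.103e-16 = 2.759e-16 J

2.759e-16


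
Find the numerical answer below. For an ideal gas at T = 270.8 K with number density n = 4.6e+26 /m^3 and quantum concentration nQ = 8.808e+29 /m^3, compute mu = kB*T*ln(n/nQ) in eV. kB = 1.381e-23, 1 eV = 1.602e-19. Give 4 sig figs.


Step 1: n/nQ = 4.6e+26/8.808e+29 = 0.0005223
Step 2: ln(n/nQ) = -7.557
Step 3: mu = kB*T*ln(n/nQ) = 3.74e-21*-7.557 = -2.826e-20 J
Step 4: Convert to eV: -2.826e-20/1.602e-19 = -0.1764 eV

-0.1764


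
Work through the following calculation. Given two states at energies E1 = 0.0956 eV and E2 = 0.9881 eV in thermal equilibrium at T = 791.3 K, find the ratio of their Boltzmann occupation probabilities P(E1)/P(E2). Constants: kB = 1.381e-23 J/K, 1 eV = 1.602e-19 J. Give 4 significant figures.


Step 1: Compute energy difference dE = E1 - E2 = 0.0956 - 0.9881 = -0.8925 eV
Step 2: Convert to Joules: dE_J = -0.8925 * 1.602e-19 = -1.43e-19 J
Step 3: Compute exponent = -dE_J / (kB * T) = -(-1.43e-19) / (1.381e-23 * 791.3) = 13.08
Step 4: P(E1)/P(E2) = exp(13.08) = 4.811e+05

4.811e+05


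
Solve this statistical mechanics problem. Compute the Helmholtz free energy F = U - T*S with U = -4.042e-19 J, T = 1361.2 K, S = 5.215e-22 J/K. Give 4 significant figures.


Step 1: T*S = 1361.2 * 5.215e-22 = 7.099e-19 J
Step 2: F = U - T*S = -4.042e-19 - 7.099e-19
Step 3: F = -1.114e-18 J

-1.114e-18


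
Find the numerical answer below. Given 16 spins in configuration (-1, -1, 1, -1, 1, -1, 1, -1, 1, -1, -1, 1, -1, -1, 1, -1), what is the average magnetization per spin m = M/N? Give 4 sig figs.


Step 1: Count up spins (+1): 6, down spins (-1): 10
Step 2: Total magnetization M = 6 - 10 = -4
Step 3: m = M/N = -4/16 = -0.25

-0.25


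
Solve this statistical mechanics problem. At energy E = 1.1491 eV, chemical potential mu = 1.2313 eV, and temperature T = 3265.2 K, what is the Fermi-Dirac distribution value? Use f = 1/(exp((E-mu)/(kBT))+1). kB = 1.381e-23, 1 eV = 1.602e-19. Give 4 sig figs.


Step 1: (E - mu) = 1.1491 - 1.2313 = -0.0822 eV
Step 2: Convert: (E-mu)*eV = -1.317e-20 J
Step 3: x = (E-mu)*eV/(kB*T) = -0.292
Step 4: f = 1/(exp(-0.292)+1) = 0.5725

0.5725


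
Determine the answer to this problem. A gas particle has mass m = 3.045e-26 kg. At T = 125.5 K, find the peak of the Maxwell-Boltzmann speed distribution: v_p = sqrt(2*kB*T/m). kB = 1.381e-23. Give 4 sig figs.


Step 1: Numerator = 2*kB*T = 2*1.381e-23*125.5 = 3.466e-21
Step 2: Ratio = 3.466e-21 / 3.045e-26 = 1.138e+05
Step 3: v_p = sqrt(1.138e+05) = 337.4 m/s

337.4


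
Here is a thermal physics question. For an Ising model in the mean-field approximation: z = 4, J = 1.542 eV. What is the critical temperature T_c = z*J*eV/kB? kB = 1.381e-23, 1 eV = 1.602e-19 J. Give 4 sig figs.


Step 1: z*J = 4*1.542 = 6.168 eV
Step 2: Convert to Joules: 6.168*1.602e-19 = 9.881e-19 J
Step 3: T_c = 9.881e-19 / 1.381e-23 = 7.155e+04 K

7.155e+04


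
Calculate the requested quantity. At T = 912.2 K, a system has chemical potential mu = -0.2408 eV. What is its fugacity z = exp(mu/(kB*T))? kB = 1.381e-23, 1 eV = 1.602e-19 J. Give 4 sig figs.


Step 1: Convert mu to Joules: -0.2408*1.602e-19 = -3.858e-20 J
Step 2: kB*T = 1.381e-23*912.2 = 1.26e-20 J
Step 3: mu/(kB*T) = -3.062
Step 4: z = exp(-3.062) = 0.04678

0.04678


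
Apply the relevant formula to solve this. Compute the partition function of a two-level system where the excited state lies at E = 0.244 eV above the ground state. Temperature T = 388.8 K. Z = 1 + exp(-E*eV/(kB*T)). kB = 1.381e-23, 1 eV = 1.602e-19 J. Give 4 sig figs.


Step 1: Compute beta*E = E*eV/(kB*T) = 0.244*1.602e-19/(1.381e-23*388.8) = 7.28
Step 2: exp(-beta*E) = exp(-7.28) = 0.0006892
Step 3: Z = 1 + 0.0006892 = 1.001

1.001


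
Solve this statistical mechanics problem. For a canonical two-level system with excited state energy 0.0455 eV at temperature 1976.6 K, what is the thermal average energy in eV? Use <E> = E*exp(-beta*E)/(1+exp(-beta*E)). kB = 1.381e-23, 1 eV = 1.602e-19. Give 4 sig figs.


Step 1: beta*E = 0.0455*1.602e-19/(1.381e-23*1976.6) = 0.267
Step 2: exp(-beta*E) = 0.7656
Step 3: <E> = 0.0455*0.7656/(1+0.7656) = 0.01973 eV

0.01973


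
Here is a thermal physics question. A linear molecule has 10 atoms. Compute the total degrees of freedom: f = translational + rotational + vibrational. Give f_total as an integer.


Step 1: Translational DOF = 3
Step 2: Rotational DOF (linear) = 2
Step 3: Vibrational DOF = 3*10 - 5 = 25
Step 4: Total = 3 + 2 + 25 = 30

30


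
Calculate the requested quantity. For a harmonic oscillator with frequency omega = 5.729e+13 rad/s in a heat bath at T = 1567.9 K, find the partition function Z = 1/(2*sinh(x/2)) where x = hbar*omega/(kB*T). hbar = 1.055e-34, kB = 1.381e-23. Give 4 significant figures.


Step 1: Compute x = hbar*omega/(kB*T) = 1.055e-34*5.729e+13/(1.381e-23*1567.9) = 0.2791
Step 2: x/2 = 0.1396
Step 3: sinh(x/2) = 0.14
Step 4: Z = 1/(2*0.14) = 3.571

3.571


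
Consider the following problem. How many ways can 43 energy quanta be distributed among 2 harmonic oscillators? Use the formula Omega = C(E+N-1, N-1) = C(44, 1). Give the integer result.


Step 1: Use binomial coefficient C(44, 1)
Step 2: Numerator = 44! / 43!
Step 3: Denominator = 1!
Step 4: Omega = 44

44


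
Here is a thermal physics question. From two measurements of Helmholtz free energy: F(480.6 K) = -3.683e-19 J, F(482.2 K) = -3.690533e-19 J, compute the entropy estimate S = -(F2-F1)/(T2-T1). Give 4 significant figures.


Step 1: dF = F2 - F1 = -3.690533e-19 - (-3.683e-19) = -7.533e-22 J
Step 2: dT = T2 - T1 = 482.2 - 480.6 = 1.6 K
Step 3: S = -dF/dT = -(-7.533e-22)/1.6 = 4.708e-22 J/K

4.708e-22


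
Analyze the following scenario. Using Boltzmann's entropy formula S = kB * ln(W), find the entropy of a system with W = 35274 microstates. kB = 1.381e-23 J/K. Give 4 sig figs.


Step 1: ln(W) = ln(35274) = 10.47
Step 2: S = kB * ln(W) = 1.381e-23 * 10.47
Step 3: S = 1.446e-22 J/K

1.446e-22


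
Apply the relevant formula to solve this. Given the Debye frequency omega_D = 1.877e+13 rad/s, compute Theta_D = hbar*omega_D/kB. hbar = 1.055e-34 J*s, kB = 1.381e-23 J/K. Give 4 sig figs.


Step 1: hbar*omega_D = 1.055e-34 * 1.877e+13 = 1.98e-21 J
Step 2: Theta_D = 1.98e-21 / 1.381e-23
Step 3: Theta_D = 143.4 K

143.4


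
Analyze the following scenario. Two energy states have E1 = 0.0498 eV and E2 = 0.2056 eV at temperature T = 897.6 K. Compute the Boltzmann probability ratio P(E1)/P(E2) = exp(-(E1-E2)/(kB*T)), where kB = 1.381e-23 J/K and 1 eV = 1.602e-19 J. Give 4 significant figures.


Step 1: Compute energy difference dE = E1 - E2 = 0.0498 - 0.2056 = -0.1558 eV
Step 2: Convert to Joules: dE_J = -0.1558 * 1.602e-19 = -2.496e-20 J
Step 3: Compute exponent = -dE_J / (kB * T) = -(-2.496e-20) / (1.381e-23 * 897.6) = 2.014
Step 4: P(E1)/P(E2) = exp(2.014) = 7.49

7.49


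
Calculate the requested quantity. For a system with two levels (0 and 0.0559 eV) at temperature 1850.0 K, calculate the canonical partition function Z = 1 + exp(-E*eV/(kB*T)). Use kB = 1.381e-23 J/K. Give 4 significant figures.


Step 1: Compute beta*E = E*eV/(kB*T) = 0.0559*1.602e-19/(1.381e-23*1850.0) = 0.3505
Step 2: exp(-beta*E) = exp(-0.3505) = 0.7043
Step 3: Z = 1 + 0.7043 = 1.704

1.704


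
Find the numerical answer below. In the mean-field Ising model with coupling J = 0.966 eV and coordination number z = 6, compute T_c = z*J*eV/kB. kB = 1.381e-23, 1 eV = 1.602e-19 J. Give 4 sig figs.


Step 1: z*J = 6*0.966 = 5.796 eV
Step 2: Convert to Joules: 5.796*1.602e-19 = 9.285e-19 J
Step 3: T_c = 9.285e-19 / 1.381e-23 = 6.724e+04 K

6.724e+04


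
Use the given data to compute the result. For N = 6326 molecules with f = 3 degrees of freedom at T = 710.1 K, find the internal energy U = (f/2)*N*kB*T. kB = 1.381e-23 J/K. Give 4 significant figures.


Step 1: f/2 = 3/2 = 1.5
Step 2: N*kB*T = 6326*1.381e-23*710.1 = 6.204e-17
Step 3: U = 1.5 * 6.204e-17 = 9.305e-17 J

9.305e-17


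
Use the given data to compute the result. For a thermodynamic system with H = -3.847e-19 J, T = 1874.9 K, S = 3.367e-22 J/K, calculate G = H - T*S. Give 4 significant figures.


Step 1: T*S = 1874.9 * 3.367e-22 = 6.313e-19 J
Step 2: G = H - T*S = -3.847e-19 - 6.313e-19
Step 3: G = -1.016e-18 J

-1.016e-18


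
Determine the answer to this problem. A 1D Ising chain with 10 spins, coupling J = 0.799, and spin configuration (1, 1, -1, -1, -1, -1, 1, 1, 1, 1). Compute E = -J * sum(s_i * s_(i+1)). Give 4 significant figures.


Step 1: Nearest-neighbor products: 1, -1, 1, 1, 1, -1, 1, 1, 1
Step 2: Sum of products = 5
Step 3: E = -0.799 * 5 = -3.995

-3.995


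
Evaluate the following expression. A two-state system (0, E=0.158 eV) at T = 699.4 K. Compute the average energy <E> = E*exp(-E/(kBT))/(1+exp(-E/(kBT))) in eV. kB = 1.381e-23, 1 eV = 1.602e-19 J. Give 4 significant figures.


Step 1: beta*E = 0.158*1.602e-19/(1.381e-23*699.4) = 2.621
Step 2: exp(-beta*E) = 0.07276
Step 3: <E> = 0.158*0.07276/(1+0.07276) = 0.01072 eV

0.01072


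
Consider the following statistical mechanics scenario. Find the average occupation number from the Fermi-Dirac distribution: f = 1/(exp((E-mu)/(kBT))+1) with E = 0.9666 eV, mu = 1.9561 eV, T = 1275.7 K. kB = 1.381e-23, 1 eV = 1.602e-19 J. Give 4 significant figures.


Step 1: (E - mu) = 0.9666 - 1.9561 = -0.9895 eV
Step 2: Convert: (E-mu)*eV = -1.585e-19 J
Step 3: x = (E-mu)*eV/(kB*T) = -8.998
Step 4: f = 1/(exp(-8.998)+1) = 0.9999

0.9999


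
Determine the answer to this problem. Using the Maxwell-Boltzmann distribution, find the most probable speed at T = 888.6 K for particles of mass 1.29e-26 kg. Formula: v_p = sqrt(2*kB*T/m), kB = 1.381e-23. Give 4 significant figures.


Step 1: Numerator = 2*kB*T = 2*1.381e-23*888.6 = 2.454e-20
Step 2: Ratio = 2.454e-20 / 1.29e-26 = 1.903e+06
Step 3: v_p = sqrt(1.903e+06) = 1379 m/s

1379


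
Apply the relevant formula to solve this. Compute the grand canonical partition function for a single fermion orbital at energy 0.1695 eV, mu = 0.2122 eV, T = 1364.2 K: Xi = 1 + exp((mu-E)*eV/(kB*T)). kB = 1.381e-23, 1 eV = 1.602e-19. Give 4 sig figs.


Step 1: (mu - E) = 0.2122 - 0.1695 = 0.0427 eV
Step 2: x = (mu-E)*eV/(kB*T) = 0.0427*1.602e-19/(1.381e-23*1364.2) = 0.3631
Step 3: exp(x) = 1.438
Step 4: Xi = 1 + 1.438 = 2.438

2.438


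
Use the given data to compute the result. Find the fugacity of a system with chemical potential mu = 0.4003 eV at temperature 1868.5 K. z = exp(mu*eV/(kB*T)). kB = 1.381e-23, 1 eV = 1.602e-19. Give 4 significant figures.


Step 1: Convert mu to Joules: 0.4003*1.602e-19 = 6.413e-20 J
Step 2: kB*T = 1.381e-23*1868.5 = 2.58e-20 J
Step 3: mu/(kB*T) = 2.485
Step 4: z = exp(2.485) = 12

12


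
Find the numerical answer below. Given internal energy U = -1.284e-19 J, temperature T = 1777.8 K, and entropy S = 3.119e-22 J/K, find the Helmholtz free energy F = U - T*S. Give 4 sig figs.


Step 1: T*S = 1777.8 * 3.119e-22 = 5.545e-19 J
Step 2: F = U - T*S = -1.284e-19 - 5.545e-19
Step 3: F = -6.829e-19 J

-6.829e-19


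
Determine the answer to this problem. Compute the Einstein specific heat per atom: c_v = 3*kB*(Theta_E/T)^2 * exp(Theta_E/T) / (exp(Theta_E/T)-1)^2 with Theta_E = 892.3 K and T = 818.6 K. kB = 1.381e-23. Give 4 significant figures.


Step 1: x = Theta_E/T = 892.3/818.6 = 1.09
Step 2: x^2 = 1.188
Step 3: exp(x) = 2.974
Step 4: c_v = 3*1.381e-23*1.188*2.974/(2.974-1)^2 = 3.756e-23

3.756e-23


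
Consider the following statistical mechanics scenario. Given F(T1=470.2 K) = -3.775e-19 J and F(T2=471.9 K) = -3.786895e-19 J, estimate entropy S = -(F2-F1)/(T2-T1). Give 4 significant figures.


Step 1: dF = F2 - F1 = -3.786895e-19 - (-3.775e-19) = -1.1895e-21 J
Step 2: dT = T2 - T1 = 471.9 - 470.2 = 1.7 K
Step 3: S = -dF/dT = -(-1.1895e-21)/1.7 = 6.997e-22 J/K

6.997e-22


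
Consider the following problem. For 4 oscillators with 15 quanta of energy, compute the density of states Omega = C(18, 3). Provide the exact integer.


Step 1: Use binomial coefficient C(18, 3)
Step 2: Numerator = 18! / 15!
Step 3: Denominator = 3!
Step 4: Omega = 816

816


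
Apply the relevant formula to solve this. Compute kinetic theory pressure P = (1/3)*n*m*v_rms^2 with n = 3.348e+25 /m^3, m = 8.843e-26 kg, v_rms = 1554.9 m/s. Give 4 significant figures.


Step 1: v_rms^2 = 1554.9^2 = 2.418e+06
Step 2: n*m = 3.348e+25*8.843e-26 = 2.961
Step 3: P = (1/3)*2.961*2.418e+06 = 2.386e+06 Pa

2.386e+06


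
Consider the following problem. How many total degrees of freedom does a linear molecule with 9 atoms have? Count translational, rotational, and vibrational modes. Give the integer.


Step 1: Translational DOF = 3
Step 2: Rotational DOF (linear) = 2
Step 3: Vibrational DOF = 3*9 - 5 = 22
Step 4: Total = 3 + 2 + 22 = 27

27


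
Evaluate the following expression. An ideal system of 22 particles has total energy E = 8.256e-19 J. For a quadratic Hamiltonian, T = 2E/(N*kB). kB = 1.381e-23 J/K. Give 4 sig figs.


Step 1: Numerator = 2*E = 2*8.256e-19 = 1.651e-18 J
Step 2: Denominator = N*kB = 22*1.381e-23 = 3.038e-22
Step 3: T = 1.651e-18 / 3.038e-22 = 5435 K

5435


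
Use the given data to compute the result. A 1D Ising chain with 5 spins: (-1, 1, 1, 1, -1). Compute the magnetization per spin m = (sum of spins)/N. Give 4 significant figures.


Step 1: Count up spins (+1): 3, down spins (-1): 2
Step 2: Total magnetization M = 3 - 2 = 1
Step 3: m = M/N = 1/5 = 0.2

0.2


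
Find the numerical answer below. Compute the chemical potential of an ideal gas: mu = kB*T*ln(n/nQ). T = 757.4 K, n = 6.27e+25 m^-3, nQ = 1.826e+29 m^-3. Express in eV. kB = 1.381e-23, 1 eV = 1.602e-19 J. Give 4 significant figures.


Step 1: n/nQ = 6.27e+25/1.826e+29 = 0.0003434
Step 2: ln(n/nQ) = -7.977
Step 3: mu = kB*T*ln(n/nQ) = 1.046e-20*-7.977 = -8.343e-20 J
Step 4: Convert to eV: -8.343e-20/1.602e-19 = -0.5208 eV

-0.5208


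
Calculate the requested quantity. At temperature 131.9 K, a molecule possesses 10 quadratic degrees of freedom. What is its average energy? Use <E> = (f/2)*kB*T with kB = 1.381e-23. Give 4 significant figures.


Step 1: f/2 = 10/2 = 5
Step 2: kB*T = 1.381e-23 * 131.9 = 1.822e-21
Step 3: <E> = 5 * 1.822e-21 = 9.108e-21 J

9.108e-21


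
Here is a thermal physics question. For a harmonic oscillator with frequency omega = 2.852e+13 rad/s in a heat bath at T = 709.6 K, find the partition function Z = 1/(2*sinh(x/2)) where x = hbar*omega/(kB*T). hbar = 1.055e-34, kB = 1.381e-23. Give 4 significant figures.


Step 1: Compute x = hbar*omega/(kB*T) = 1.055e-34*2.852e+13/(1.381e-23*709.6) = 0.307
Step 2: x/2 = 0.1535
Step 3: sinh(x/2) = 0.1541
Step 4: Z = 1/(2*0.1541) = 3.244

3.244


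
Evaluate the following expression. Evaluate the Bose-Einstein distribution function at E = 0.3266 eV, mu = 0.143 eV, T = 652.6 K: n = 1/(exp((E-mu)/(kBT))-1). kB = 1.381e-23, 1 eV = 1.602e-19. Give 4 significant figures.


Step 1: (E - mu) = 0.1836 eV
Step 2: x = (E-mu)*eV/(kB*T) = 0.1836*1.602e-19/(1.381e-23*652.6) = 3.264
Step 3: exp(x) = 26.14
Step 4: n = 1/(exp(x)-1) = 0.03977

0.03977


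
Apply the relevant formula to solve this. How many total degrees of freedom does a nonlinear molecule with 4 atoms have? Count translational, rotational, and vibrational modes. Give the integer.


Step 1: Translational DOF = 3
Step 2: Rotational DOF (nonlinear) = 3
Step 3: Vibrational DOF = 3*4 - 6 = 6
Step 4: Total = 3 + 3 + 6 = 12

12


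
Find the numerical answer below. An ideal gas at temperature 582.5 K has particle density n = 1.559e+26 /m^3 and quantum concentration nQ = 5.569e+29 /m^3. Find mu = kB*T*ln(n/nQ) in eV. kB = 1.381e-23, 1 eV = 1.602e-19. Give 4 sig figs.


Step 1: n/nQ = 1.559e+26/5.569e+29 = 0.0002799
Step 2: ln(n/nQ) = -8.181
Step 3: mu = kB*T*ln(n/nQ) = 8.044e-21*-8.181 = -6.581e-20 J
Step 4: Convert to eV: -6.581e-20/1.602e-19 = -0.4108 eV

-0.4108


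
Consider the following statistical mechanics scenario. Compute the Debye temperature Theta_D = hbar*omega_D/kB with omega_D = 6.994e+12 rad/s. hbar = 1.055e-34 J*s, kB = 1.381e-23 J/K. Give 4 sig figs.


Step 1: hbar*omega_D = 1.055e-34 * 6.994e+12 = 7.379e-22 J
Step 2: Theta_D = 7.379e-22 / 1.381e-23
Step 3: Theta_D = 53.43 K

53.43


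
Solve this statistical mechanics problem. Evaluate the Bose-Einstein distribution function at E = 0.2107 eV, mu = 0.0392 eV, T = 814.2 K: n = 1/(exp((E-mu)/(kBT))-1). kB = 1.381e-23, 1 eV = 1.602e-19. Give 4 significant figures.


Step 1: (E - mu) = 0.1715 eV
Step 2: x = (E-mu)*eV/(kB*T) = 0.1715*1.602e-19/(1.381e-23*814.2) = 2.443
Step 3: exp(x) = 11.51
Step 4: n = 1/(exp(x)-1) = 0.09512

0.09512


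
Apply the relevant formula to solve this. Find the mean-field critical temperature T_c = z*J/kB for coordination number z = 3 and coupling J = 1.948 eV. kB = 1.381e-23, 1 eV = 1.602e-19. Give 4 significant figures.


Step 1: z*J = 3*1.948 = 5.844 eV
Step 2: Convert to Joules: 5.844*1.602e-19 = 9.362e-19 J
Step 3: T_c = 9.362e-19 / 1.381e-23 = 6.779e+04 K

6.779e+04


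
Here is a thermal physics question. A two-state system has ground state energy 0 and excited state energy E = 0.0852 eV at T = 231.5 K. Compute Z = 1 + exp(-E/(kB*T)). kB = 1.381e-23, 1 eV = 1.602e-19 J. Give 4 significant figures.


Step 1: Compute beta*E = E*eV/(kB*T) = 0.0852*1.602e-19/(1.381e-23*231.5) = 4.269
Step 2: exp(-beta*E) = exp(-4.269) = 0.01399
Step 3: Z = 1 + 0.01399 = 1.014

1.014


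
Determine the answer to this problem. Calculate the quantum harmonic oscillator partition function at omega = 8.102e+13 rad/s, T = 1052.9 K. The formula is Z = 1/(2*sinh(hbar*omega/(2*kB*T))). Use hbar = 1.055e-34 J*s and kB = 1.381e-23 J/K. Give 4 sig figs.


Step 1: Compute x = hbar*omega/(kB*T) = 1.055e-34*8.102e+13/(1.381e-23*1052.9) = 0.5878
Step 2: x/2 = 0.2939
Step 3: sinh(x/2) = 0.2982
Step 4: Z = 1/(2*0.2982) = 1.677

1.677


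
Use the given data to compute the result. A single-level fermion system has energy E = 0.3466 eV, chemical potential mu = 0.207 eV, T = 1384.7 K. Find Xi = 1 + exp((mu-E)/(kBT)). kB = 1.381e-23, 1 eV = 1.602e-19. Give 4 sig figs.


Step 1: (mu - E) = 0.207 - 0.3466 = -0.1396 eV
Step 2: x = (mu-E)*eV/(kB*T) = -0.1396*1.602e-19/(1.381e-23*1384.7) = -1.169
Step 3: exp(x) = 0.3105
Step 4: Xi = 1 + 0.3105 = 1.311

1.311


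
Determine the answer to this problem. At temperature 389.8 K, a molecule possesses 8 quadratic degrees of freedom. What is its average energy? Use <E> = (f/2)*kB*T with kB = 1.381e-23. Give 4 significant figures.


Step 1: f/2 = 8/2 = 4
Step 2: kB*T = 1.381e-23 * 389.8 = 5.383e-21
Step 3: <E> = 4 * 5.383e-21 = 2.153e-20 J

2.153e-20


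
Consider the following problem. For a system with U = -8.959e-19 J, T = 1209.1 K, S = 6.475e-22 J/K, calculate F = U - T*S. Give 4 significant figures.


Step 1: T*S = 1209.1 * 6.475e-22 = 7.829e-19 J
Step 2: F = U - T*S = -8.959e-19 - 7.829e-19
Step 3: F = -1.679e-18 J

-1.679e-18


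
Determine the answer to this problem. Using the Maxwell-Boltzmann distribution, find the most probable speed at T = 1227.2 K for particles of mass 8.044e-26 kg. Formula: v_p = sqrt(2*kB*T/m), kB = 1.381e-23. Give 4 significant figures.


Step 1: Numerator = 2*kB*T = 2*1.381e-23*1227.2 = 3.39e-20
Step 2: Ratio = 3.39e-20 / 8.044e-26 = 4.214e+05
Step 3: v_p = sqrt(4.214e+05) = 649.1 m/s

649.1


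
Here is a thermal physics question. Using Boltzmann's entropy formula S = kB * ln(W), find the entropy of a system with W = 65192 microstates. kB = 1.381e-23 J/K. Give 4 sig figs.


Step 1: ln(W) = ln(65192) = 11.09
Step 2: S = kB * ln(W) = 1.381e-23 * 11.09
Step 3: S = 1.531e-22 J/K

1.531e-22


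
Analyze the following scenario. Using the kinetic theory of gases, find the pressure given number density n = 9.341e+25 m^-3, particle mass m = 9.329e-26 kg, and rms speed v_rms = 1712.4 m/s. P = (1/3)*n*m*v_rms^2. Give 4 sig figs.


Step 1: v_rms^2 = 1712.4^2 = 2.932e+06
Step 2: n*m = 9.341e+25*9.329e-26 = 8.714
Step 3: P = (1/3)*8.714*2.932e+06 = 8.518e+06 Pa

8.518e+06


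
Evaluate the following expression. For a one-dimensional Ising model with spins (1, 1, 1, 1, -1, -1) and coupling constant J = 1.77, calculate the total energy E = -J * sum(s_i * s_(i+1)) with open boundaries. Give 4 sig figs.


Step 1: Nearest-neighbor products: 1, 1, 1, -1, 1
Step 2: Sum of products = 3
Step 3: E = -1.77 * 3 = -5.31

-5.31


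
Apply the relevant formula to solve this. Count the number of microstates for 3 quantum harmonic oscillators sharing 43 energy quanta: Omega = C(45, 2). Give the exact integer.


Step 1: Use binomial coefficient C(45, 2)
Step 2: Numerator = 45! / 43!
Step 3: Denominator = 2!
Step 4: Omega = 990

990


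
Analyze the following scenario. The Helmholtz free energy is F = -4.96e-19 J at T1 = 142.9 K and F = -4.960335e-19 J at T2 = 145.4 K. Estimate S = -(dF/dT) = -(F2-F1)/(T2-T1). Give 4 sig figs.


Step 1: dF = F2 - F1 = -4.960335e-19 - (-4.96e-19) = -3.35e-23 J
Step 2: dT = T2 - T1 = 145.4 - 142.9 = 2.5 K
Step 3: S = -dF/dT = -(-3.35e-23)/2.5 = 1.34e-23 J/K

1.34e-23


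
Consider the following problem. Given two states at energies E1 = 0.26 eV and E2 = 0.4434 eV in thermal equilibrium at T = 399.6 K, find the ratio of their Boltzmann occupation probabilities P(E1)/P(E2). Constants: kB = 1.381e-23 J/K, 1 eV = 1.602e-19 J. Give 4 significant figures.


Step 1: Compute energy difference dE = E1 - E2 = 0.26 - 0.4434 = -0.1834 eV
Step 2: Convert to Joules: dE_J = -0.1834 * 1.602e-19 = -2.938e-20 J
Step 3: Compute exponent = -dE_J / (kB * T) = -(-2.938e-20) / (1.381e-23 * 399.6) = 5.324
Step 4: P(E1)/P(E2) = exp(5.324) = 205.2

205.2


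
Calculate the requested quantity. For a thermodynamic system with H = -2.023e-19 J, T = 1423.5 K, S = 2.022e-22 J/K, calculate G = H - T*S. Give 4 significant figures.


Step 1: T*S = 1423.5 * 2.022e-22 = 2.878e-19 J
Step 2: G = H - T*S = -2.023e-19 - 2.878e-19
Step 3: G = -4.901e-19 J

-4.901e-19


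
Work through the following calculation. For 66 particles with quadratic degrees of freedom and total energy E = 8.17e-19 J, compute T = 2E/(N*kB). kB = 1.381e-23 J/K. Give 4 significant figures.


Step 1: Numerator = 2*E = 2*8.17e-19 = 1.634e-18 J
Step 2: Denominator = N*kB = 66*1.381e-23 = 9.115e-22
Step 3: T = 1.634e-18 / 9.115e-22 = 1793 K

1793


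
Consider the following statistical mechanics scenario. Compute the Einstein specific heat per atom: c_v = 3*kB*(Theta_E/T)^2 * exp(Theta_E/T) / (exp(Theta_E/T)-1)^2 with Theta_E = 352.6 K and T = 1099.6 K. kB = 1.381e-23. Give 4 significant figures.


Step 1: x = Theta_E/T = 352.6/1099.6 = 0.3207
Step 2: x^2 = 0.1028
Step 3: exp(x) = 1.378
Step 4: c_v = 3*1.381e-23*0.1028*1.378/(1.378-1)^2 = 4.108e-23

4.108e-23


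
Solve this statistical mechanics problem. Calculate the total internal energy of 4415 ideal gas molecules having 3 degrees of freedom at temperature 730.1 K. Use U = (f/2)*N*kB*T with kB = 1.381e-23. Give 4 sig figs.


Step 1: f/2 = 3/2 = 1.5
Step 2: N*kB*T = 4415*1.381e-23*730.1 = 4.452e-17
Step 3: U = 1.5 * 4.452e-17 = 6.677e-17 J

6.677e-17


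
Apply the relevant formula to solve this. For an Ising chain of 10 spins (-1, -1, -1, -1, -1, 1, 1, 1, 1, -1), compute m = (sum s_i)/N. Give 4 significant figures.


Step 1: Count up spins (+1): 4, down spins (-1): 6
Step 2: Total magnetization M = 4 - 6 = -2
Step 3: m = M/N = -2/10 = -0.2

-0.2


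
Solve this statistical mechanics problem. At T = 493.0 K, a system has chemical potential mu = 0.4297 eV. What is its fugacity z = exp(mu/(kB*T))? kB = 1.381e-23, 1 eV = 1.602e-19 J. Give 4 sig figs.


Step 1: Convert mu to Joules: 0.4297*1.602e-19 = 6.884e-20 J
Step 2: kB*T = 1.381e-23*493.0 = 6.808e-21 J
Step 3: mu/(kB*T) = 10.11
Step 4: z = exp(10.11) = 2.461e+04

2.461e+04


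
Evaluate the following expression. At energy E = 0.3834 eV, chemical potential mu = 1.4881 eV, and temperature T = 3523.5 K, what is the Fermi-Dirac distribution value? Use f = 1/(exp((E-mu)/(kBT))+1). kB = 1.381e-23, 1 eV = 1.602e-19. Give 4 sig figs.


Step 1: (E - mu) = 0.3834 - 1.4881 = -1.105 eV
Step 2: Convert: (E-mu)*eV = -1.77e-19 J
Step 3: x = (E-mu)*eV/(kB*T) = -3.637
Step 4: f = 1/(exp(-3.637)+1) = 0.9743

0.9743


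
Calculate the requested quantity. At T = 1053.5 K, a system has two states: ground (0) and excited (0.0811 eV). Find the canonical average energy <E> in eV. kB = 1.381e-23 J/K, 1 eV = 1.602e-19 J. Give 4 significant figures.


Step 1: beta*E = 0.0811*1.602e-19/(1.381e-23*1053.5) = 0.893
Step 2: exp(-beta*E) = 0.4094
Step 3: <E> = 0.0811*0.4094/(1+0.4094) = 0.02356 eV

0.02356


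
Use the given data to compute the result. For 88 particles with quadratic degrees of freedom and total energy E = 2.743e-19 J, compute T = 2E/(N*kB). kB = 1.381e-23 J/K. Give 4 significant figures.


Step 1: Numerator = 2*E = 2*2.743e-19 = 5.486e-19 J
Step 2: Denominator = N*kB = 88*1.381e-23 = 1.215e-21
Step 3: T = 5.486e-19 / 1.215e-21 = 451.4 K

451.4


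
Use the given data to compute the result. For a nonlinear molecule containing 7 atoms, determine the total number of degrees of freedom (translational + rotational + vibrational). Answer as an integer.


Step 1: Translational DOF = 3
Step 2: Rotational DOF (nonlinear) = 3
Step 3: Vibrational DOF = 3*7 - 6 = 15
Step 4: Total = 3 + 3 + 15 = 21

21


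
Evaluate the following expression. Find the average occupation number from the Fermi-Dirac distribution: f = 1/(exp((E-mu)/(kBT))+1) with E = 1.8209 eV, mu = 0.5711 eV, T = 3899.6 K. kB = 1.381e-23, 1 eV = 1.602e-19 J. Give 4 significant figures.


Step 1: (E - mu) = 1.8209 - 0.5711 = 1.25 eV
Step 2: Convert: (E-mu)*eV = 2.002e-19 J
Step 3: x = (E-mu)*eV/(kB*T) = 3.718
Step 4: f = 1/(exp(3.718)+1) = 0.02371

0.02371


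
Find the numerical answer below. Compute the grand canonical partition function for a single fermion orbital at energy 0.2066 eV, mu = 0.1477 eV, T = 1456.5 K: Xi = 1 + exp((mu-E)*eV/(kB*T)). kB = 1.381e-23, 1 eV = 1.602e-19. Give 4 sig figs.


Step 1: (mu - E) = 0.1477 - 0.2066 = -0.0589 eV
Step 2: x = (mu-E)*eV/(kB*T) = -0.0589*1.602e-19/(1.381e-23*1456.5) = -0.4691
Step 3: exp(x) = 0.6256
Step 4: Xi = 1 + 0.6256 = 1.626

1.626


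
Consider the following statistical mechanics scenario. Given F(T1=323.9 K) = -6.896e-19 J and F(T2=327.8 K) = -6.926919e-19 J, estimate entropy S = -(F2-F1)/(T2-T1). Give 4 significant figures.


Step 1: dF = F2 - F1 = -6.926919e-19 - (-6.896e-19) = -3.0919e-21 J
Step 2: dT = T2 - T1 = 327.8 - 323.9 = 3.9 K
Step 3: S = -dF/dT = -(-3.0919e-21)/3.9 = 7.928e-22 J/K

7.928e-22


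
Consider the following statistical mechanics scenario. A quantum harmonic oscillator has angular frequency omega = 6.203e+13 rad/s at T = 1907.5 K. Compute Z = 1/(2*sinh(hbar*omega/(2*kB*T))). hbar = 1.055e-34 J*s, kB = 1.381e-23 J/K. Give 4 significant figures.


Step 1: Compute x = hbar*omega/(kB*T) = 1.055e-34*6.203e+13/(1.381e-23*1907.5) = 0.2484
Step 2: x/2 = 0.1242
Step 3: sinh(x/2) = 0.1245
Step 4: Z = 1/(2*0.1245) = 4.015

4.015


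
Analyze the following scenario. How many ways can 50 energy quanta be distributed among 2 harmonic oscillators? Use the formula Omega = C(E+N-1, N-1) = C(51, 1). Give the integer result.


Step 1: Use binomial coefficient C(51, 1)
Step 2: Numerator = 51! / 50!
Step 3: Denominator = 1!
Step 4: Omega = 51

51


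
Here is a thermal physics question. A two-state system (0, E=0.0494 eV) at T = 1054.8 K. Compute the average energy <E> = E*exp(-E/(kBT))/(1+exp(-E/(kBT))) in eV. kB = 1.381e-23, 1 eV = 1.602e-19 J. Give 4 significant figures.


Step 1: beta*E = 0.0494*1.602e-19/(1.381e-23*1054.8) = 0.5433
Step 2: exp(-beta*E) = 0.5808
Step 3: <E> = 0.0494*0.5808/(1+0.5808) = 0.01815 eV

0.01815


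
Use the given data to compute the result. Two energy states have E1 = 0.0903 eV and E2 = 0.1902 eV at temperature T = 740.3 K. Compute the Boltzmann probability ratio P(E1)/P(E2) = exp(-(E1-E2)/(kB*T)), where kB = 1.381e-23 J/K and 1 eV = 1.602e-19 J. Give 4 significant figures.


Step 1: Compute energy difference dE = E1 - E2 = 0.0903 - 0.1902 = -0.0999 eV
Step 2: Convert to Joules: dE_J = -0.0999 * 1.602e-19 = -1.6e-20 J
Step 3: Compute exponent = -dE_J / (kB * T) = -(-1.6e-20) / (1.381e-23 * 740.3) = 1.565
Step 4: P(E1)/P(E2) = exp(1.565) = 4.785

4.785


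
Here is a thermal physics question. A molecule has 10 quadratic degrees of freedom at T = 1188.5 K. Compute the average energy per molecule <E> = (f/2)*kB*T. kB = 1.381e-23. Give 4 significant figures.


Step 1: f/2 = 10/2 = 5
Step 2: kB*T = 1.381e-23 * 1188.5 = 1.641e-20
Step 3: <E> = 5 * 1.641e-20 = 8.207e-20 J

8.207e-20


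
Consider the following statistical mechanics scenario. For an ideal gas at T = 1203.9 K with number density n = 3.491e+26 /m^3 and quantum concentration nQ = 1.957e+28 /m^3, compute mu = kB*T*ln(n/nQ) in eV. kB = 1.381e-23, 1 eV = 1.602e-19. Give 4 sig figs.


Step 1: n/nQ = 3.491e+26/1.957e+28 = 0.01784
Step 2: ln(n/nQ) = -4.026
Step 3: mu = kB*T*ln(n/nQ) = 1.663e-20*-4.026 = -6.694e-20 J
Step 4: Convert to eV: -6.694e-20/1.602e-19 = -0.4179 eV

-0.4179


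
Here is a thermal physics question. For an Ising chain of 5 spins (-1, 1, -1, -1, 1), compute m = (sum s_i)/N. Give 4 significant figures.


Step 1: Count up spins (+1): 2, down spins (-1): 3
Step 2: Total magnetization M = 2 - 3 = -1
Step 3: m = M/N = -1/5 = -0.2

-0.2


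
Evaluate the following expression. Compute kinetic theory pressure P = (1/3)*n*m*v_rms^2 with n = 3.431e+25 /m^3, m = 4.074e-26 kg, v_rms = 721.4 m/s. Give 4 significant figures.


Step 1: v_rms^2 = 721.4^2 = 5.204e+05
Step 2: n*m = 3.431e+25*4.074e-26 = 1.398
Step 3: P = (1/3)*1.398*5.204e+05 = 2.425e+05 Pa

2.425e+05


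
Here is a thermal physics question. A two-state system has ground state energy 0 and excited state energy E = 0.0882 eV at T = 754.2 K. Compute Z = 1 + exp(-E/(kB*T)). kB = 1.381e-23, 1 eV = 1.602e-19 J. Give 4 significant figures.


Step 1: Compute beta*E = E*eV/(kB*T) = 0.0882*1.602e-19/(1.381e-23*754.2) = 1.357
Step 2: exp(-beta*E) = exp(-1.357) = 0.2575
Step 3: Z = 1 + 0.2575 = 1.258

1.258


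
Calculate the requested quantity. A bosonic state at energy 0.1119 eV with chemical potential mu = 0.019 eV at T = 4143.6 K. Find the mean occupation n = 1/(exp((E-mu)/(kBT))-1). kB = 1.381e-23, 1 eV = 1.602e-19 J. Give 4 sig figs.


Step 1: (E - mu) = 0.0929 eV
Step 2: x = (E-mu)*eV/(kB*T) = 0.0929*1.602e-19/(1.381e-23*4143.6) = 0.2601
Step 3: exp(x) = 1.297
Step 4: n = 1/(exp(x)-1) = 3.367

3.367


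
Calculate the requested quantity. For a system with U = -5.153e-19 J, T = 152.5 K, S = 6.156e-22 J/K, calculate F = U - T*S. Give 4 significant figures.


Step 1: T*S = 152.5 * 6.156e-22 = 9.388e-20 J
Step 2: F = U - T*S = -5.153e-19 - 9.388e-20
Step 3: F = -6.092e-19 J

-6.092e-19


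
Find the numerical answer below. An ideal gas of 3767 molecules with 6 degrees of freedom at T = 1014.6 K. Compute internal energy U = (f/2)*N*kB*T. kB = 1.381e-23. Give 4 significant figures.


Step 1: f/2 = 6/2 = 3.0
Step 2: N*kB*T = 3767*1.381e-23*1014.6 = 5.278e-17
Step 3: U = 3.0 * 5.278e-17 = 1.583e-16 J

1.583e-16


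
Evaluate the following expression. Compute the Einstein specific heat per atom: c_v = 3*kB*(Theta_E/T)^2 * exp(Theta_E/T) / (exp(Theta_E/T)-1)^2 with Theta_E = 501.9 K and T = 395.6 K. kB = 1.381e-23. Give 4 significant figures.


Step 1: x = Theta_E/T = 501.9/395.6 = 1.269
Step 2: x^2 = 1.61
Step 3: exp(x) = 3.556
Step 4: c_v = 3*1.381e-23*1.61*3.556/(3.556-1)^2 = 3.629e-23

3.629e-23


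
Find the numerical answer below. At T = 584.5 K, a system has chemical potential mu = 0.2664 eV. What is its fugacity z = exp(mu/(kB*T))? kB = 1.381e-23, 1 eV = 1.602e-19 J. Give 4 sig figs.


Step 1: Convert mu to Joules: 0.2664*1.602e-19 = 4.268e-20 J
Step 2: kB*T = 1.381e-23*584.5 = 8.072e-21 J
Step 3: mu/(kB*T) = 5.287
Step 4: z = exp(5.287) = 197.8

197.8


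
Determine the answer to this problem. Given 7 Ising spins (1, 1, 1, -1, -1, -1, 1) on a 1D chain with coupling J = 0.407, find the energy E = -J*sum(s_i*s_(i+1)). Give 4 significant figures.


Step 1: Nearest-neighbor products: 1, 1, -1, 1, 1, -1
Step 2: Sum of products = 2
Step 3: E = -0.407 * 2 = -0.814

-0.814


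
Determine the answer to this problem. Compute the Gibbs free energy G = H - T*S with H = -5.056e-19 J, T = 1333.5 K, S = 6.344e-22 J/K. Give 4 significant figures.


Step 1: T*S = 1333.5 * 6.344e-22 = 8.46e-19 J
Step 2: G = H - T*S = -5.056e-19 - 8.46e-19
Step 3: G = -1.352e-18 J

-1.352e-18


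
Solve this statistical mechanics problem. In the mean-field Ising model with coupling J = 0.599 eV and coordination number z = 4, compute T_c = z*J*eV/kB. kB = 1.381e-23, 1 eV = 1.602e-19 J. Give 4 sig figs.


Step 1: z*J = 4*0.599 = 2.396 eV
Step 2: Convert to Joules: 2.396*1.602e-19 = 3.838e-19 J
Step 3: T_c = 3.838e-19 / 1.381e-23 = 2.779e+04 K

2.779e+04


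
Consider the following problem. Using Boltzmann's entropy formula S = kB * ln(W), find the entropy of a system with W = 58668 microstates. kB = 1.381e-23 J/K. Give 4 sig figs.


Step 1: ln(W) = ln(58668) = 10.98
Step 2: S = kB * ln(W) = 1.381e-23 * 10.98
Step 3: S = 1.516e-22 J/K

1.516e-22


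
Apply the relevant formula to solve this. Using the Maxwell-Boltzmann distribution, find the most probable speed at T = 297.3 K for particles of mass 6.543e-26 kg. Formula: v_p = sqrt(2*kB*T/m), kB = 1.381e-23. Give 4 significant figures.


Step 1: Numerator = 2*kB*T = 2*1.381e-23*297.3 = 8.211e-21
Step 2: Ratio = 8.211e-21 / 6.543e-26 = 1.255e+05
Step 3: v_p = sqrt(1.255e+05) = 354.3 m/s

354.3


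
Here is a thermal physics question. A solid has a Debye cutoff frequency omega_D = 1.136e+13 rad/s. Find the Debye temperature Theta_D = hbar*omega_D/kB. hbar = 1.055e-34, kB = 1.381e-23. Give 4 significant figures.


Step 1: hbar*omega_D = 1.055e-34 * 1.136e+13 = 1.198e-21 J
Step 2: Theta_D = 1.198e-21 / 1.381e-23
Step 3: Theta_D = 86.78 K

86.78


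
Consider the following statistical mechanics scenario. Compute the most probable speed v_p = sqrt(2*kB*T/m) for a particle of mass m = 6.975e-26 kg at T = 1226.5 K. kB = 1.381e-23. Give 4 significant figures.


Step 1: Numerator = 2*kB*T = 2*1.381e-23*1226.5 = 3.388e-20
Step 2: Ratio = 3.388e-20 / 6.975e-26 = 4.857e+05
Step 3: v_p = sqrt(4.857e+05) = 696.9 m/s

696.9


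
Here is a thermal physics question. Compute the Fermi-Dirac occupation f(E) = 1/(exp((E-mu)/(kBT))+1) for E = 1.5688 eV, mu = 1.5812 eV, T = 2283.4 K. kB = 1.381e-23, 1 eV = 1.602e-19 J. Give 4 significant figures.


Step 1: (E - mu) = 1.5688 - 1.5812 = -0.0124 eV
Step 2: Convert: (E-mu)*eV = -1.986e-21 J
Step 3: x = (E-mu)*eV/(kB*T) = -0.063
Step 4: f = 1/(exp(-0.063)+1) = 0.5157

0.5157


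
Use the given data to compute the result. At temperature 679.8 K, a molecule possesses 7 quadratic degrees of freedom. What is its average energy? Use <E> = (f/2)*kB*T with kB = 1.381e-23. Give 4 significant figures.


Step 1: f/2 = 7/2 = 3.5
Step 2: kB*T = 1.381e-23 * 679.8 = 9.388e-21
Step 3: <E> = 3.5 * 9.388e-21 = 3.286e-20 J

3.286e-20


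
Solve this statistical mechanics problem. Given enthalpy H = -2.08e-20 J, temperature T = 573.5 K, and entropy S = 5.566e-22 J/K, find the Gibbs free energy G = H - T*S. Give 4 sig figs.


Step 1: T*S = 573.5 * 5.566e-22 = 3.192e-19 J
Step 2: G = H - T*S = -2.08e-20 - 3.192e-19
Step 3: G = -3.4e-19 J

-3.4e-19


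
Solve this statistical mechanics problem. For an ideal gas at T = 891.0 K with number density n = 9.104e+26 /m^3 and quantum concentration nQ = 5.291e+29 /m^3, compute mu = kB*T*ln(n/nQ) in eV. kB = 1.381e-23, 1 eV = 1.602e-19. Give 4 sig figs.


Step 1: n/nQ = 9.104e+26/5.291e+29 = 0.001721
Step 2: ln(n/nQ) = -6.365
Step 3: mu = kB*T*ln(n/nQ) = 1.23e-20*-6.365 = -7.832e-20 J
Step 4: Convert to eV: -7.832e-20/1.602e-19 = -0.4889 eV

-0.4889


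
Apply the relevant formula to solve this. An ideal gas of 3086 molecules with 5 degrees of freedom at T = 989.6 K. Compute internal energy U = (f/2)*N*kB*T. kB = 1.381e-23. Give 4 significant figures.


Step 1: f/2 = 5/2 = 2.5
Step 2: N*kB*T = 3086*1.381e-23*989.6 = 4.217e-17
Step 3: U = 2.5 * 4.217e-17 = 1.054e-16 J

1.054e-16


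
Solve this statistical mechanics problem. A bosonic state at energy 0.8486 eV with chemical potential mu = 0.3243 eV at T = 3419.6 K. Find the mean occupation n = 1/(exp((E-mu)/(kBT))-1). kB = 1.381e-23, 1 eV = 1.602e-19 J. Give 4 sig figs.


Step 1: (E - mu) = 0.5243 eV
Step 2: x = (E-mu)*eV/(kB*T) = 0.5243*1.602e-19/(1.381e-23*3419.6) = 1.779
Step 3: exp(x) = 5.921
Step 4: n = 1/(exp(x)-1) = 0.2032

0.2032
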